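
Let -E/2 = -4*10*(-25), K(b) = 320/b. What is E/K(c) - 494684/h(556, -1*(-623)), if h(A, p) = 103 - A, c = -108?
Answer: 800459/453 ≈ 1767.0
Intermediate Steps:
E = -2000 (E = -2*(-4*10)*(-25) = -(-80)*(-25) = -2*1000 = -2000)
E/K(c) - 494684/h(556, -1*(-623)) = -2000/(320/(-108)) - 494684/(103 - 1*556) = -2000/(320*(-1/108)) - 494684/(103 - 556) = -2000/(-80/27) - 494684/(-453) = -2000*(-27/80) - 494684*(-1/453) = 675 + 494684/453 = 800459/453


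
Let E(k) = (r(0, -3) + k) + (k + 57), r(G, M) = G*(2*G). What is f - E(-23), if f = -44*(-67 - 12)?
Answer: 3465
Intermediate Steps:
f = 3476 (f = -44*(-79) = 3476)
r(G, M) = 2*G²
E(k) = 57 + 2*k (E(k) = (2*0² + k) + (k + 57) = (2*0 + k) + (57 + k) = (0 + k) + (57 + k) = k + (57 + k) = 57 + 2*k)
f - E(-23) = 3476 - (57 + 2*(-23)) = 3476 - (57 - 46) = 3476 - 1*11 = 3476 - 11 = 3465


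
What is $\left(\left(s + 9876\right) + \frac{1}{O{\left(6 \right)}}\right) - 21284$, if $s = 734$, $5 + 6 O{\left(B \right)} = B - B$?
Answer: $- \frac{53376}{5} \approx -10675.0$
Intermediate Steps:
$O{\left(B \right)} = - \frac{5}{6}$ ($O{\left(B \right)} = - \frac{5}{6} + \frac{B - B}{6} = - \frac{5}{6} + \frac{1}{6} \cdot 0 = - \frac{5}{6} + 0 = - \frac{5}{6}$)
$\left(\left(s + 9876\right) + \frac{1}{O{\left(6 \right)}}\right) - 21284 = \left(\left(734 + 9876\right) + \frac{1}{- \frac{5}{6}}\right) - 21284 = \left(10610 - \frac{6}{5}\right) - 21284 = \frac{53044}{5} - 21284 = - \frac{53376}{5}$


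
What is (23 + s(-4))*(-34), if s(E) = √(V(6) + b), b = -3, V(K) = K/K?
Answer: -782 - 34*I*√2 ≈ -782.0 - 48.083*I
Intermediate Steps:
V(K) = 1
s(E) = I*√2 (s(E) = √(1 - 3) = √(-2) = I*√2)
(23 + s(-4))*(-34) = (23 + I*√2)*(-34) = -782 - 34*I*√2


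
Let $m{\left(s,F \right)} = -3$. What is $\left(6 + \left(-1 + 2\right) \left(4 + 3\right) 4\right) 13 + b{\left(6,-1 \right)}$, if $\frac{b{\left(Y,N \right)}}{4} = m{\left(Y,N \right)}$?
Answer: $430$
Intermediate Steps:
$b{\left(Y,N \right)} = -12$ ($b{\left(Y,N \right)} = 4 \left(-3\right) = -12$)
$\left(6 + \left(-1 + 2\right) \left(4 + 3\right) 4\right) 13 + b{\left(6,-1 \right)} = \left(6 + \left(-1 + 2\right) \left(4 + 3\right) 4\right) 13 - 12 = \left(6 + 1 \cdot 7 \cdot 4\right) 13 - 12 = \left(6 + 7 \cdot 4\right) 13 - 12 = \left(6 + 28\right) 13 - 12 = 34 \cdot 13 - 12 = 442 - 12 = 430$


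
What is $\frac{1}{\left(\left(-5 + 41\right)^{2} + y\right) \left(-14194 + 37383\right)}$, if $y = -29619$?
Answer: $- \frac{1}{656782047} \approx -1.5226 \cdot 10^{-9}$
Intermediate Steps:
$\frac{1}{\left(\left(-5 + 41\right)^{2} + y\right) \left(-14194 + 37383\right)} = \frac{1}{\left(\left(-5 + 41\right)^{2} - 29619\right) \left(-14194 + 37383\right)} = \frac{1}{\left(36^{2} - 29619\right) 23189} = \frac{1}{\left(1296 - 29619\right) 23189} = \frac{1}{\left(-28323\right) 23189} = \frac{1}{-656782047} = - \frac{1}{656782047}$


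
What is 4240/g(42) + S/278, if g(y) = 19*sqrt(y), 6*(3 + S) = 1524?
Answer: 251/278 + 2120*sqrt(42)/399 ≈ 35.337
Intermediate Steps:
S = 251 (S = -3 + (1/6)*1524 = -3 + 254 = 251)
4240/g(42) + S/278 = 4240/((19*sqrt(42))) + 251/278 = 4240*(sqrt(42)/798) + 251*(1/278) = 2120*sqrt(42)/399 + 251/278 = 251/278 + 2120*sqrt(42)/399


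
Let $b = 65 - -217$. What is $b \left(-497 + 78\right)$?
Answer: $-118158$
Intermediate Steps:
$b = 282$ ($b = 65 + 217 = 282$)
$b \left(-497 + 78\right) = 282 \left(-497 + 78\right) = 282 \left(-419\right) = -118158$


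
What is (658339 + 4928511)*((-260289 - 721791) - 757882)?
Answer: -9720906699700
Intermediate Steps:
(658339 + 4928511)*((-260289 - 721791) - 757882) = 5586850*(-982080 - 757882) = 5586850*(-1739962) = -9720906699700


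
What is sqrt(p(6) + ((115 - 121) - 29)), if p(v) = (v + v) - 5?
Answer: 2*I*sqrt(7) ≈ 5.2915*I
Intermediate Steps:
p(v) = -5 + 2*v (p(v) = 2*v - 5 = -5 + 2*v)
sqrt(p(6) + ((115 - 121) - 29)) = sqrt((-5 + 2*6) + ((115 - 121) - 29)) = sqrt((-5 + 12) + (-6 - 29)) = sqrt(7 - 35) = sqrt(-28) = 2*I*sqrt(7)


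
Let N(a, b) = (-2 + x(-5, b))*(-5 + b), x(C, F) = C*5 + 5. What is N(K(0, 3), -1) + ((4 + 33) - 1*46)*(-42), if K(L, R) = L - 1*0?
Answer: 510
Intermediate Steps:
K(L, R) = L (K(L, R) = L + 0 = L)
x(C, F) = 5 + 5*C (x(C, F) = 5*C + 5 = 5 + 5*C)
N(a, b) = 110 - 22*b (N(a, b) = (-2 + (5 + 5*(-5)))*(-5 + b) = (-2 + (5 - 25))*(-5 + b) = (-2 - 20)*(-5 + b) = -22*(-5 + b) = 110 - 22*b)
N(K(0, 3), -1) + ((4 + 33) - 1*46)*(-42) = (110 - 22*(-1)) + ((4 + 33) - 1*46)*(-42) = (110 + 22) + (37 - 46)*(-42) = 132 - 9*(-42) = 132 + 378 = 510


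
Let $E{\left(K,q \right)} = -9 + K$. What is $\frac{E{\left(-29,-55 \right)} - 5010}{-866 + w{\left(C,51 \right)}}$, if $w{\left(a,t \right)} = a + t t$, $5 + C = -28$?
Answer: $- \frac{2524}{851} \approx -2.9659$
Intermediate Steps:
$C = -33$ ($C = -5 - 28 = -33$)
$w{\left(a,t \right)} = a + t^{2}$
$\frac{E{\left(-29,-55 \right)} - 5010}{-866 + w{\left(C,51 \right)}} = \frac{\left(-9 - 29\right) - 5010}{-866 - \left(33 - 51^{2}\right)} = \frac{-38 - 5010}{-866 + \left(-33 + 2601\right)} = - \frac{5048}{-866 + 2568} = - \frac{5048}{1702} = \left(-5048\right) \frac{1}{1702} = - \frac{2524}{851}$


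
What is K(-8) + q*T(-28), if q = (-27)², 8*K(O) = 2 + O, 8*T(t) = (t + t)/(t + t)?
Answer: 723/8 ≈ 90.375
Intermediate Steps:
T(t) = ⅛ (T(t) = ((t + t)/(t + t))/8 = ((2*t)/((2*t)))/8 = ((2*t)*(1/(2*t)))/8 = (⅛)*1 = ⅛)
K(O) = ¼ + O/8 (K(O) = (2 + O)/8 = ¼ + O/8)
q = 729
K(-8) + q*T(-28) = (¼ + (⅛)*(-8)) + 729*(⅛) = (¼ - 1) + 729/8 = -¾ + 729/8 = 723/8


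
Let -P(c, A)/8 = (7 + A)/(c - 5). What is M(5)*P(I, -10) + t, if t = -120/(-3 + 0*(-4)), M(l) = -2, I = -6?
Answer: 488/11 ≈ 44.364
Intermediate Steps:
P(c, A) = -8*(7 + A)/(-5 + c) (P(c, A) = -8*(7 + A)/(c - 5) = -8*(7 + A)/(-5 + c))
t = 40 (t = -120/(-3 + 0) = -120/(-3) = -120*(-⅓) = 40)
M(5)*P(I, -10) + t = -16*(-7 - 1*(-10))/(-5 - 6) + 40 = -16*(-7 + 10)/(-11) + 40 = -16*(-1)*3/11 + 40 = -2*(-24/11) + 40 = 48/11 + 40 = 488/11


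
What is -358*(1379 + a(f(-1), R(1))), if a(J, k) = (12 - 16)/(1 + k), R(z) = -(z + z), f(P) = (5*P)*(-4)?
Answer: -495114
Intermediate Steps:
f(P) = -20*P
R(z) = -2*z
a(J, k) = -4/(1 + k)
-358*(1379 + a(f(-1), R(1))) = -358*(1379 - 4/(1 - 2*1)) = -358*(1379 - 4/(1 - 2)) = -358*(1379 - 4/(-1)) = -358*(1379 - 4*(-1)) = -358*(1379 + 4) = -358*1383 = -495114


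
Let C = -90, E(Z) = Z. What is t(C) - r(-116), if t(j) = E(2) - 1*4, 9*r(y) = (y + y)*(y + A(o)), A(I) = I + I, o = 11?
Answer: -21826/9 ≈ -2425.1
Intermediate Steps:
A(I) = 2*I
r(y) = 2*y*(22 + y)/9 (r(y) = ((y + y)*(y + 2*11))/9 = ((2*y)*(y + 22))/9 = ((2*y)*(22 + y))/9 = (2*y*(22 + y))/9 = 2*y*(22 + y)/9)
t(j) = -2 (t(j) = 2 - 1*4 = 2 - 4 = -2)
t(C) - r(-116) = -2 - 2*(-116)*(22 - 116)/9 = -2 - 2*(-116)*(-94)/9 = -2 - 1*21808/9 = -2 - 21808/9 = -21826/9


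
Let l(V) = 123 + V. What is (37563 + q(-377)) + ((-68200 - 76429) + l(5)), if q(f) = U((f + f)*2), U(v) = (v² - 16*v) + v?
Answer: 2189746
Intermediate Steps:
U(v) = v² - 15*v
q(f) = 4*f*(-15 + 4*f) (q(f) = ((f + f)*2)*(-15 + (f + f)*2) = ((2*f)*2)*(-15 + (2*f)*2) = (4*f)*(-15 + 4*f) = 4*f*(-15 + 4*f))
(37563 + q(-377)) + ((-68200 - 76429) + l(5)) = (37563 + 4*(-377)*(-15 + 4*(-377))) + ((-68200 - 76429) + (123 + 5)) = (37563 + 4*(-377)*(-15 - 1508)) + (-144629 + 128) = (37563 + 4*(-377)*(-1523)) - 144501 = (37563 + 2296684) - 144501 = 2334247 - 144501 = 2189746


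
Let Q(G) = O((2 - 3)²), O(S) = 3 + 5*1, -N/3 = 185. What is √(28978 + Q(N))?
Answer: √28986 ≈ 170.25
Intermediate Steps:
N = -555 (N = -3*185 = -555)
O(S) = 8 (O(S) = 3 + 5 = 8)
Q(G) = 8
√(28978 + Q(N)) = √(28978 + 8) = √28986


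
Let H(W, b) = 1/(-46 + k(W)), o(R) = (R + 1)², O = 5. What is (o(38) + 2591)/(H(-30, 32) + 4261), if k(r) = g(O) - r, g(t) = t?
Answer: 22616/23435 ≈ 0.96505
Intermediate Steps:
k(r) = 5 - r
o(R) = (1 + R)²
H(W, b) = 1/(-41 - W) (H(W, b) = 1/(-46 + (5 - W)) = 1/(-41 - W))
(o(38) + 2591)/(H(-30, 32) + 4261) = ((1 + 38)² + 2591)/(-1/(41 - 30) + 4261) = (39² + 2591)/(-1/11 + 4261) = (1521 + 2591)/(-1*1/11 + 4261) = 4112/(-1/11 + 4261) = 4112/(46870/11) = 4112*(11/46870) = 22616/23435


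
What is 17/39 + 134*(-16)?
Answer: -83599/39 ≈ -2143.6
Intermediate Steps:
17/39 + 134*(-16) = 17*(1/39) - 2144 = 17/39 - 2144 = -83599/39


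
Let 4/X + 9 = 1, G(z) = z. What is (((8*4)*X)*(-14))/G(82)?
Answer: 112/41 ≈ 2.7317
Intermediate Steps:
X = -1/2 (X = 4/(-9 + 1) = 4/(-8) = 4*(-1/8) = -1/2 ≈ -0.50000)
(((8*4)*X)*(-14))/G(82) = (((8*4)*(-1/2))*(-14))/82 = ((32*(-1/2))*(-14))*(1/82) = -16*(-14)*(1/82) = 224*(1/82) = 112/41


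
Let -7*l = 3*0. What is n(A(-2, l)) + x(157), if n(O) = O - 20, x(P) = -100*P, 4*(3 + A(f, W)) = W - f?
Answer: -31445/2 ≈ -15723.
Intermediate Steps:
l = 0 (l = -3*0/7 = -1/7*0 = 0)
A(f, W) = -3 - f/4 + W/4 (A(f, W) = -3 + (W - f)/4 = -3 + (-f/4 + W/4) = -3 - f/4 + W/4)
n(O) = -20 + O
n(A(-2, l)) + x(157) = (-20 + (-3 - 1/4*(-2) + (1/4)*0)) - 100*157 = (-20 + (-3 + 1/2 + 0)) - 15700 = (-20 - 5/2) - 15700 = -45/2 - 15700 = -31445/2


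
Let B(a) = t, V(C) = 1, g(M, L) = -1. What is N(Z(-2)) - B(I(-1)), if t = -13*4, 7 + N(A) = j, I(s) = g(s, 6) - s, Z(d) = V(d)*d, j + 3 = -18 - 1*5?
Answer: 19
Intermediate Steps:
j = -26 (j = -3 + (-18 - 1*5) = -3 + (-18 - 5) = -3 - 23 = -26)
Z(d) = d (Z(d) = 1*d = d)
I(s) = -1 - s
N(A) = -33 (N(A) = -7 - 26 = -33)
t = -52
B(a) = -52
N(Z(-2)) - B(I(-1)) = -33 - 1*(-52) = -33 + 52 = 19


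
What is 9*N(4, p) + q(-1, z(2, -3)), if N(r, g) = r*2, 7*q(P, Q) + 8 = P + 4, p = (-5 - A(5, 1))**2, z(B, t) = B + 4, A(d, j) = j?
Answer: 499/7 ≈ 71.286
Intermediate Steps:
z(B, t) = 4 + B
p = 36 (p = (-5 - 1*1)**2 = (-5 - 1)**2 = (-6)**2 = 36)
q(P, Q) = -4/7 + P/7 (q(P, Q) = -8/7 + (P + 4)/7 = -8/7 + (4 + P)/7 = -8/7 + (4/7 + P/7) = -4/7 + P/7)
N(r, g) = 2*r
9*N(4, p) + q(-1, z(2, -3)) = 9*(2*4) + (-4/7 + (1/7)*(-1)) = 9*8 + (-4/7 - 1/7) = 72 - 5/7 = 499/7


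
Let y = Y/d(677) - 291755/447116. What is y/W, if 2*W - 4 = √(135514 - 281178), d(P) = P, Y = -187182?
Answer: -83889585247/5512122057720 + 83889585247*I*√569/1378030514430 ≈ -0.015219 + 1.4521*I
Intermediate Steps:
W = 2 + 8*I*√569 (W = 2 + √(135514 - 281178)/2 = 2 + √(-145664)/2 = 2 + (16*I*√569)/2 = 2 + 8*I*√569 ≈ 2.0 + 190.83*I)
y = -83889585247/302697532 (y = -187182/677 - 291755/447116 = -83889585247/302697532 ≈ -277.14)
y/W = -83889585247/(302697532*(2 + 8*I*√569))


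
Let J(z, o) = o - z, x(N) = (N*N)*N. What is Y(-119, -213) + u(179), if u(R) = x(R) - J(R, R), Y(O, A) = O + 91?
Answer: 5735311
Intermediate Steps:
x(N) = N³ (x(N) = N²*N = N³)
Y(O, A) = 91 + O
u(R) = R³ (u(R) = R³ - (R - R) = R³ - 1*0 = R³ + 0 = R³)
Y(-119, -213) + u(179) = (91 - 119) + 179³ = -28 + 5735339 = 5735311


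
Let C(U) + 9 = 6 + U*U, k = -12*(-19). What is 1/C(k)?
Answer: 1/51981 ≈ 1.9238e-5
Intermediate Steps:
k = 228
C(U) = -3 + U² (C(U) = -9 + (6 + U*U) = -9 + (6 + U²) = -3 + U²)
1/C(k) = 1/(-3 + 228²) = 1/(-3 + 51984) = 1/51981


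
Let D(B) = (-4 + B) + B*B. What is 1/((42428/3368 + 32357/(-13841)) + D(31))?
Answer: 11654122/11633839429 ≈ 0.0010017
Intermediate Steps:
D(B) = -4 + B + B² (D(B) = (-4 + B) + B² = -4 + B + B²)
1/((42428/3368 + 32357/(-13841)) + D(31)) = 1/((42428/3368 + 32357/(-13841)) + (-4 + 31 + 31²)) = 1/((42428*(1/3368) + 32357*(-1/13841)) + (-4 + 31 + 961)) = 1/((10607/842 - 32357/13841) + 988) = 1/(119566893/11654122 + 988) = 1/(11633839429/11654122) = 11654122/11633839429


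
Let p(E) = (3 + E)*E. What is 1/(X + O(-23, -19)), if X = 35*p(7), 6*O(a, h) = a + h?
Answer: 1/2443 ≈ 0.00040933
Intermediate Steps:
p(E) = E*(3 + E)
O(a, h) = a/6 + h/6 (O(a, h) = (a + h)/6 = a/6 + h/6)
X = 2450 (X = 35*(7*(3 + 7)) = 35*(7*10) = 35*70 = 2450)
1/(X + O(-23, -19)) = 1/(2450 + ((1/6)*(-23) + (1/6)*(-19))) = 1/(2450 + (-23/6 - 19/6)) = 1/(2450 - 7) = 1/2443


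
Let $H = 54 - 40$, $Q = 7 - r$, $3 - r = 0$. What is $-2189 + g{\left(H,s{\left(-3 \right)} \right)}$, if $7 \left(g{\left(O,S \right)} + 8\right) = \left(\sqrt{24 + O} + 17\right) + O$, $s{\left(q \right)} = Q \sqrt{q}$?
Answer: $- \frac{15348}{7} + \frac{\sqrt{38}}{7} \approx -2191.7$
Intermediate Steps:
$r = 3$ ($r = 3 - 0 = 3 + 0 = 3$)
$Q = 4$ ($Q = 7 - 3 = 4$)
$s{\left(q \right)} = 4 \sqrt{q}$
$H = 14$ ($H = 54 - 40 = 14$)
$g{\left(O,S \right)} = - \frac{39}{7} + \frac{O}{7} + \frac{\sqrt{24 + O}}{7}$ ($g{\left(O,S \right)} = -8 + \frac{\left(\sqrt{24 + O} + 17\right) + O}{7} = -8 + \frac{\left(17 + \sqrt{24 + O}\right) + O}{7} = -8 + \frac{17 + O + \sqrt{24 + O}}{7} = -8 + \left(\frac{17}{7} + \frac{O}{7} + \frac{\sqrt{24 + O}}{7}\right) = - \frac{39}{7} + \frac{O}{7} + \frac{\sqrt{24 + O}}{7}$)
$-2189 + g{\left(H,s{\left(-3 \right)} \right)} = -2189 + \left(- \frac{39}{7} + \frac{1}{7} \cdot 14 + \frac{\sqrt{24 + 14}}{7}\right) = -2189 + \left(- \frac{39}{7} + 2 + \frac{\sqrt{38}}{7}\right) = -2189 - \left(\frac{25}{7} - \frac{\sqrt{38}}{7}\right) = - \frac{15348}{7} + \frac{\sqrt{38}}{7}$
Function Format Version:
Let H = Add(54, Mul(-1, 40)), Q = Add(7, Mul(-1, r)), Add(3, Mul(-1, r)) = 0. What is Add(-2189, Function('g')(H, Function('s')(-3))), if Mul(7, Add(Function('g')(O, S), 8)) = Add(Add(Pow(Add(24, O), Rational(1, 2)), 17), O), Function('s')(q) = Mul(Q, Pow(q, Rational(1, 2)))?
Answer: Add(Rational(-15348, 7), Mul(Rational(1, 7), Pow(38, Rational(1, 2)))) ≈ -2191.7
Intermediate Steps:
r = 3 (r = Add(3, Mul(-1, 0)) = Add(3, 0) = 3)
Q = 4 (Q = Add(7, Mul(-1, 3)) = Add(7, -3) = 4)
Function('s')(q) = Mul(4, Pow(q, Rational(1, 2)))
H = 14 (H = Add(54, -40) = 14)
Function('g')(O, S) = Add(Rational(-39, 7), Mul(Rational(1, 7), O), Mul(Rational(1, 7), Pow(Add(24, O), Rational(1, 2)))) (Function('g')(O, S) = Add(-8, Mul(Rational(1, 7), Add(Add(Pow(Add(24, O), Rational(1, 2)), 17), O))) = Add(-8, Mul(Rational(1, 7), Add(Add(17, Pow(Add(24, O), Rational(1, 2))), O))) = Add(-8, Mul(Rational(1, 7), Add(17, O, Pow(Add(24, O), Rational(1, 2))))) = Add(-8, Add(Rational(17, 7), Mul(Rational(1, 7), O), Mul(Rational(1, 7), Pow(Add(24, O), Rational(1, 2))))) = Add(Rational(-39, 7), Mul(Rational(1, 7), O), Mul(Rational(1, 7), Pow(Add(24, O), Rational(1, 2)))))
Add(-2189, Function('g')(H, Function('s')(-3))) = Add(-2189, Add(Rational(-39, 7), Mul(Rational(1, 7), 14), Mul(Rational(1, 7), Pow(Add(24, 14), Rational(1, 2))))) = Add(-2189, Add(Rational(-39, 7), 2, Mul(Rational(1, 7), Pow(38, Rational(1, 2))))) = Add(-2189, Add(Rational(-25, 7), Mul(Rational(1, 7), Pow(38, Rational(1, 2))))) = Add(Rational(-15348, 7), Mul(Rational(1, 7), Pow(38, Rational(1, 2))))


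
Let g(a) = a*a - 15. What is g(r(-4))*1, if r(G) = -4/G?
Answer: -14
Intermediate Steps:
g(a) = -15 + a² (g(a) = a² - 15 = -15 + a²)
g(r(-4))*1 = (-15 + (-4/(-4))²)*1 = (-15 + (-4*(-¼))²)*1 = (-15 + 1²)*1 = (-15 + 1)*1 = -14*1 = -14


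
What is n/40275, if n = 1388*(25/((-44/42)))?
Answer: -4858/5907 ≈ -0.82241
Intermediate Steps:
n = -364350/11 (n = 1388*(25/((-44*1/42))) = 1388*(25/(-22/21)) = 1388*(25*(-21/22)) = 1388*(-525/22) = -364350/11 ≈ -33123.)
n/40275 = -364350/11/40275 = -364350/11*1/40275 = -4858/5907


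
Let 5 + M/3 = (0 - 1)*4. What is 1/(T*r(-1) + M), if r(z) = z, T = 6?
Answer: -1/33 ≈ -0.030303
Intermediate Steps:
M = -27 (M = -15 + 3*((0 - 1)*4) = -15 + 3*(-1*4) = -15 + 3*(-4) = -15 - 12 = -27)
1/(T*r(-1) + M) = 1/(6*(-1) - 27) = 1/(-6 - 27) = 1/(-33) = -1/33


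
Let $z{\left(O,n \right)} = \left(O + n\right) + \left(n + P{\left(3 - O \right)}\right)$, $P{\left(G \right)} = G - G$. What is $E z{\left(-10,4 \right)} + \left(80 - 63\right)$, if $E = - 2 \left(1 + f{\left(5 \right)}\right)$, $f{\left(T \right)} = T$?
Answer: $41$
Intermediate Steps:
$P{\left(G \right)} = 0$
$E = -12$ ($E = - 2 \left(1 + 5\right) = \left(-2\right) 6 = -12$)
$z{\left(O,n \right)} = O + 2 n$ ($z{\left(O,n \right)} = \left(O + n\right) + \left(n + 0\right) = \left(O + n\right) + n = O + 2 n$)
$E z{\left(-10,4 \right)} + \left(80 - 63\right) = - 12 \left(-10 + 2 \cdot 4\right) + \left(80 - 63\right) = - 12 \left(-10 + 8\right) + 17 = \left(-12\right) \left(-2\right) + 17 = 24 + 17 = 41$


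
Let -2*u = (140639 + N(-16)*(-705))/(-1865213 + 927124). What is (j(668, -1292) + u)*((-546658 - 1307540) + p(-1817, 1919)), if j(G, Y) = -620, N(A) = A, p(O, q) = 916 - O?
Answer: 2153399025766065/1876178 ≈ 1.1478e+9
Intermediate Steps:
u = 151919/1876178 (u = -(140639 - 16*(-705))/(2*(-1865213 + 927124)) = -(140639 + 11280)/(2*(-938089)) = -151919*(-1)/(2*938089) = -½*(-151919/938089) = 151919/1876178 ≈ 0.080973)
(j(668, -1292) + u)*((-546658 - 1307540) + p(-1817, 1919)) = (-620 + 151919/1876178)*((-546658 - 1307540) + (916 - 1*(-1817))) = -1163078441*(-1854198 + (916 + 1817))/1876178 = -1163078441*(-1854198 + 2733)/1876178 = -1163078441/1876178*(-1851465) = 2153399025766065/1876178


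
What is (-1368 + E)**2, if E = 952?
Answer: 173056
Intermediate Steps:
(-1368 + E)**2 = (-1368 + 952)**2 = (-416)**2 = 173056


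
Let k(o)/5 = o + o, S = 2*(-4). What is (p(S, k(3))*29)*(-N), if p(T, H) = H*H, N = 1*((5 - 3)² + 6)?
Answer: -261000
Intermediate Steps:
S = -8
k(o) = 10*o (k(o) = 5*(o + o) = 5*(2*o) = 10*o)
N = 10 (N = 1*(2² + 6) = 1*(4 + 6) = 1*10 = 10)
p(T, H) = H²
(p(S, k(3))*29)*(-N) = ((10*3)²*29)*(-1*10) = (30²*29)*(-10) = (900*29)*(-10) = 26100*(-10) = -261000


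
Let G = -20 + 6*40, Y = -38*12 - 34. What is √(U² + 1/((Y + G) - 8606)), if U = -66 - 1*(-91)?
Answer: √12309900281/4438 ≈ 25.000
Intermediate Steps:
Y = -490 (Y = -456 - 34 = -490)
G = 220 (G = -20 + 240 = 220)
U = 25 (U = -66 + 91 = 25)
√(U² + 1/((Y + G) - 8606)) = √(25² + 1/((-490 + 220) - 8606)) = √(625 + 1/(-270 - 8606)) = √(625 + 1/(-8876)) = √(625 - 1/8876) = √(5547499/8876) = √12309900281/4438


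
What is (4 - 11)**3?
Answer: -343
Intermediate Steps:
(4 - 11)**3 = (-7)**3 = -343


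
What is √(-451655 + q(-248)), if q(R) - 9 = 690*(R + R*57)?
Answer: I*√10376606 ≈ 3221.3*I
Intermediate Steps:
q(R) = 9 + 40020*R (q(R) = 9 + 690*(R + R*57) = 9 + 690*(R + 57*R) = 9 + 690*(58*R) = 9 + 40020*R)
√(-451655 + q(-248)) = √(-451655 + (9 + 40020*(-248))) = √(-451655 + (9 - 9924960)) = √(-451655 - 9924951) = √(-10376606) = I*√10376606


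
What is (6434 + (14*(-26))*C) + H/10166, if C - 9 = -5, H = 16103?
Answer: 50622451/10166 ≈ 4979.6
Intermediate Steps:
C = 4 (C = 9 - 5 = 4)
(6434 + (14*(-26))*C) + H/10166 = (6434 + (14*(-26))*4) + 16103/10166 = (6434 - 364*4) + 16103*(1/10166) = (6434 - 1456) + 16103/10166 = 4978 + 16103/10166 = 50622451/10166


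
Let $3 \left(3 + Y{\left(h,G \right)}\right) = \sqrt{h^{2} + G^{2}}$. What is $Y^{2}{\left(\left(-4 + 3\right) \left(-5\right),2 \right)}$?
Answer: $\frac{\left(9 - \sqrt{29}\right)^{2}}{9} \approx 1.4519$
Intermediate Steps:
$Y{\left(h,G \right)} = -3 + \frac{\sqrt{G^{2} + h^{2}}}{3}$ ($Y{\left(h,G \right)} = -3 + \frac{\sqrt{h^{2} + G^{2}}}{3} = -3 + \frac{\sqrt{G^{2} + h^{2}}}{3}$)
$Y^{2}{\left(\left(-4 + 3\right) \left(-5\right),2 \right)} = \left(-3 + \frac{\sqrt{2^{2} + \left(\left(-4 + 3\right) \left(-5\right)\right)^{2}}}{3}\right)^{2} = \left(-3 + \frac{\sqrt{4 + \left(\left(-1\right) \left(-5\right)\right)^{2}}}{3}\right)^{2} = \left(-3 + \frac{\sqrt{4 + 5^{2}}}{3}\right)^{2} = \left(-3 + \frac{\sqrt{4 + 25}}{3}\right)^{2} = \left(-3 + \frac{\sqrt{29}}{3}\right)^{2}$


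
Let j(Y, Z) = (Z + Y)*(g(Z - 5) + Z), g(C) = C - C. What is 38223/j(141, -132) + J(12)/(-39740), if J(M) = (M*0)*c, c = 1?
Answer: -4247/132 ≈ -32.174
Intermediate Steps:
g(C) = 0
j(Y, Z) = Z*(Y + Z) (j(Y, Z) = (Z + Y)*(0 + Z) = (Y + Z)*Z = Z*(Y + Z))
J(M) = 0 (J(M) = (M*0)*1 = 0*1 = 0)
38223/j(141, -132) + J(12)/(-39740) = 38223/((-132*(141 - 132))) + 0/(-39740) = 38223/((-132*9)) + 0*(-1/39740) = 38223/(-1188) + 0 = 38223*(-1/1188) + 0 = -4247/132 + 0 = -4247/132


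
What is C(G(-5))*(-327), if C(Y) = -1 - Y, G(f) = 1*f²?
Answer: 8502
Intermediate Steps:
G(f) = f²
C(G(-5))*(-327) = (-1 - 1*(-5)²)*(-327) = (-1 - 1*25)*(-327) = (-1 - 25)*(-327) = -26*(-327) = 8502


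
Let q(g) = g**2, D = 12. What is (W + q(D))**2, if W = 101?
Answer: 60025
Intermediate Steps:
(W + q(D))**2 = (101 + 12**2)**2 = (101 + 144)**2 = 245**2 = 60025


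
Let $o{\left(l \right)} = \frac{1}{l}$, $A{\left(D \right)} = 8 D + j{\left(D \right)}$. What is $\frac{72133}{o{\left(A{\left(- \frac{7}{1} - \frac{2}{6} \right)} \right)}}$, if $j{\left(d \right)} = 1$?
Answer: $- \frac{12479009}{3} \approx -4.1597 \cdot 10^{6}$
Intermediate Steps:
$A{\left(D \right)} = 1 + 8 D$ ($A{\left(D \right)} = 8 D + 1 = 1 + 8 D$)
$\frac{72133}{o{\left(A{\left(- \frac{7}{1} - \frac{2}{6} \right)} \right)}} = \frac{72133}{\frac{1}{1 + 8 \left(- \frac{7}{1} - \frac{2}{6}\right)}} = \frac{72133}{\frac{1}{1 + 8 \left(\left(-7\right) 1 - \frac{1}{3}\right)}} = \frac{72133}{\frac{1}{1 + 8 \left(-7 - \frac{1}{3}\right)}} = \frac{72133}{\frac{1}{1 + 8 \left(- \frac{22}{3}\right)}} = \frac{72133}{\frac{1}{1 - \frac{176}{3}}} = \frac{72133}{\frac{1}{- \frac{173}{3}}} = \frac{72133}{- \frac{3}{173}} = 72133 \left(- \frac{173}{3}\right) = - \frac{12479009}{3}$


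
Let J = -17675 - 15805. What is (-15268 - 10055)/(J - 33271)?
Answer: 25323/66751 ≈ 0.37936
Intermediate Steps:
J = -33480
(-15268 - 10055)/(J - 33271) = (-15268 - 10055)/(-33480 - 33271) = -25323/(-66751) = -25323*(-1/66751) = 25323/66751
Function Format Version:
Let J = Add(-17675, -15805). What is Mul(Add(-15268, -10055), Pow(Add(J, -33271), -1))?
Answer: Rational(25323, 66751) ≈ 0.37936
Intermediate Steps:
J = -33480
Mul(Add(-15268, -10055), Pow(Add(J, -33271), -1)) = Mul(Add(-15268, -10055), Pow(Add(-33480, -33271), -1)) = Mul(-25323, Pow(-66751, -1)) = Mul(-25323, Rational(-1, 66751)) = Rational(25323, 66751)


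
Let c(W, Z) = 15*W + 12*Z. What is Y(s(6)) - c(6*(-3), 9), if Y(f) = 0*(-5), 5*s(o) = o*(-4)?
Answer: 162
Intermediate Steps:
s(o) = -4*o/5 (s(o) = (o*(-4))/5 = (-4*o)/5 = -4*o/5)
Y(f) = 0
c(W, Z) = 12*Z + 15*W
Y(s(6)) - c(6*(-3), 9) = 0 - (12*9 + 15*(6*(-3))) = 0 - (108 + 15*(-18)) = 0 - (108 - 270) = 0 - 1*(-162) = 0 + 162 = 162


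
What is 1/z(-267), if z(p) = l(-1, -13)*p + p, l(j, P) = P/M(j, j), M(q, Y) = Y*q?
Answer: 1/3204 ≈ 0.00031211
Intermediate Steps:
l(j, P) = P/j**2 (l(j, P) = P/((j*j)) = P/(j**2) = P/j**2)
z(p) = -12*p (z(p) = (-13/(-1)**2)*p + p = (-13*1)*p + p = -13*p + p = -12*p)
1/z(-267) = 1/(-12*(-267)) = 1/3204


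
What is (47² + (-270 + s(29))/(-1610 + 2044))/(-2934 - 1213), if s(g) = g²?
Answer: -87207/163618 ≈ -0.53299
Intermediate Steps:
(47² + (-270 + s(29))/(-1610 + 2044))/(-2934 - 1213) = (47² + (-270 + 29²)/(-1610 + 2044))/(-2934 - 1213) = (2209 + (-270 + 841)/434)/(-4147) = (2209 + 571*(1/434))*(-1/4147) = (2209 + 571/434)*(-1/4147) = (959277/434)*(-1/4147) = -87207/163618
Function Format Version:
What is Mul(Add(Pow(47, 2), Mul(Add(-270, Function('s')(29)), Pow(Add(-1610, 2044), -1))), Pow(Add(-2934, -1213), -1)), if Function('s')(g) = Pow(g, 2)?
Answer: Rational(-87207, 163618) ≈ -0.53299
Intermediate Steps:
Mul(Add(Pow(47, 2), Mul(Add(-270, Function('s')(29)), Pow(Add(-1610, 2044), -1))), Pow(Add(-2934, -1213), -1)) = Mul(Add(Pow(47, 2), Mul(Add(-270, Pow(29, 2)), Pow(Add(-1610, 2044), -1))), Pow(Add(-2934, -1213), -1)) = Mul(Add(2209, Mul(Add(-270, 841), Pow(434, -1))), Pow(-4147, -1)) = Mul(Add(2209, Mul(571, Rational(1, 434))), Rational(-1, 4147)) = Mul(Add(2209, Rational(571, 434)), Rational(-1, 4147)) = Mul(Rational(959277, 434), Rational(-1, 4147)) = Rational(-87207, 163618)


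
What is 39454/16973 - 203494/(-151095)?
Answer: 9415205792/2564535435 ≈ 3.6713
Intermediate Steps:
39454/16973 - 203494/(-151095) = 39454*(1/16973) - 203494*(-1/151095) = 39454/16973 + 203494/151095 = 9415205792/2564535435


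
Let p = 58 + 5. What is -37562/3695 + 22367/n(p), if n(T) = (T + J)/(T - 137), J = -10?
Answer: -6117799596/195835 ≈ -31240.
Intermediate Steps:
p = 63
n(T) = (-10 + T)/(-137 + T) (n(T) = (T - 10)/(T - 137) = (-10 + T)/(-137 + T))
-37562/3695 + 22367/n(p) = -37562/3695 + 22367/(((-10 + 63)/(-137 + 63))) = -37562*1/3695 + 22367/((53/(-74))) = -37562/3695 + 22367/((-1/74*53)) = -37562/3695 + 22367/(-53/74) = -37562/3695 + 22367*(-74/53) = -37562/3695 - 1655158/53 = -6117799596/195835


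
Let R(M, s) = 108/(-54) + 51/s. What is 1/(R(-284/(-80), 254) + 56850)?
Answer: 254/14439443 ≈ 1.7591e-5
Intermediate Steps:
R(M, s) = -2 + 51/s (R(M, s) = 108*(-1/54) + 51/s = -2 + 51/s)
1/(R(-284/(-80), 254) + 56850) = 1/((-2 + 51/254) + 56850) = 1/(-457/254 + 56850) = 1/(14439443/254) = 254/14439443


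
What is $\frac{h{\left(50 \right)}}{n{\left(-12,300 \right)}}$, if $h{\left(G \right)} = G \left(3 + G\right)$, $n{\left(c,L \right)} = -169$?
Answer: $- \frac{2650}{169} \approx -15.68$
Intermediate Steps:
$\frac{h{\left(50 \right)}}{n{\left(-12,300 \right)}} = \frac{50 \left(3 + 50\right)}{-169} = 50 \cdot 53 \left(- \frac{1}{169}\right) = 2650 \left(- \frac{1}{169}\right) = - \frac{2650}{169}$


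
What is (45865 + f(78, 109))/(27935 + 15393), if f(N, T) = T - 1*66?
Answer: 11477/10832 ≈ 1.0595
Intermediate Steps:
f(N, T) = -66 + T (f(N, T) = T - 66 = -66 + T)
(45865 + f(78, 109))/(27935 + 15393) = (45865 + (-66 + 109))/(27935 + 15393) = (45865 + 43)/43328 = 45908*(1/43328) = 11477/10832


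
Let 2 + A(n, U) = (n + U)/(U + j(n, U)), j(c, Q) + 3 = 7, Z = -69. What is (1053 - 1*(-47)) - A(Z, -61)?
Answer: 62684/57 ≈ 1099.7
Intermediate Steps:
j(c, Q) = 4 (j(c, Q) = -3 + 7 = 4)
A(n, U) = -2 + (U + n)/(4 + U) (A(n, U) = -2 + (n + U)/(U + 4) = -2 + (U + n)/(4 + U))
(1053 - 1*(-47)) - A(Z, -61) = (1053 - 1*(-47)) - (-8 - 69 - 1*(-61))/(4 - 61) = (1053 + 47) - (-8 - 69 + 61)/(-57) = 1100 - (-1)*(-16)/57 = 1100 - 1*16/57 = 1100 - 16/57 = 62684/57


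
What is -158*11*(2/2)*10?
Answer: -17380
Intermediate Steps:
-158*11*(2/2)*10 = -158*11*(2*(½))*10 = -158*11*1*10 = -1738*10 = -158*110 = -17380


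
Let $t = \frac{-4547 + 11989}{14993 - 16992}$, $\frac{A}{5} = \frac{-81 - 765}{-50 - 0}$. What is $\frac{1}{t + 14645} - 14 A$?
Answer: $- \frac{173324570791}{146339565} \approx -1184.4$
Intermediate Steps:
$A = \frac{423}{5}$ ($A = 5 \frac{-81 - 765}{-50 - 0} = 5 \left(- \frac{846}{-50 + 0}\right) = 5 \left(- \frac{846}{-50}\right) = 5 \left(\left(-846\right) \left(- \frac{1}{50}\right)\right) = 5 \cdot \frac{423}{25} = \frac{423}{5} \approx 84.6$)
$t = - \frac{7442}{1999}$ ($t = \frac{7442}{-1999} = 7442 \left(- \frac{1}{1999}\right) = - \frac{7442}{1999} \approx -3.7229$)
$\frac{1}{t + 14645} - 14 A = \frac{1}{- \frac{7442}{1999} + 14645} - \frac{5922}{5} = \frac{1}{\frac{29267913}{1999}} - \frac{5922}{5} = \frac{1999}{29267913} - \frac{5922}{5} = - \frac{173324570791}{146339565}$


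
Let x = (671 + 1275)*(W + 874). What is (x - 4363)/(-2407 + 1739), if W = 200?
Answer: -2085641/668 ≈ -3122.2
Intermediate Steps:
x = 2090004 (x = (671 + 1275)*(200 + 874) = 1946*1074 = 2090004)
(x - 4363)/(-2407 + 1739) = (2090004 - 4363)/(-2407 + 1739) = 2085641/(-668) = 2085641*(-1/668) = -2085641/668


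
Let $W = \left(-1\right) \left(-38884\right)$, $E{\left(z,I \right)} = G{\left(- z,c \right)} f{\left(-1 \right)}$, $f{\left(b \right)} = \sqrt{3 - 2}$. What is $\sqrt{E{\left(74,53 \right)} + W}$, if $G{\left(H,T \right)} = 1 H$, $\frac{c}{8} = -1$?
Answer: $\sqrt{38810} \approx 197.0$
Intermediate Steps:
$f{\left(b \right)} = 1$ ($f{\left(b \right)} = \sqrt{1} = 1$)
$c = -8$ ($c = 8 \left(-1\right) = -8$)
$G{\left(H,T \right)} = H$
$E{\left(z,I \right)} = - z$ ($E{\left(z,I \right)} = - z 1 = - z$)
$W = 38884$
$\sqrt{E{\left(74,53 \right)} + W} = \sqrt{\left(-1\right) 74 + 38884} = \sqrt{-74 + 38884} = \sqrt{38810}$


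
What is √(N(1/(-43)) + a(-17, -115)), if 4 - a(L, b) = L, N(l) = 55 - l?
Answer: √140567/43 ≈ 8.7191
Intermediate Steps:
a(L, b) = 4 - L
√(N(1/(-43)) + a(-17, -115)) = √((55 - 1/(-43)) + (4 - 1*(-17))) = √((55 - 1*(-1/43)) + (4 + 17)) = √((55 + 1/43) + 21) = √(2366/43 + 21) = √(3269/43) = √140567/43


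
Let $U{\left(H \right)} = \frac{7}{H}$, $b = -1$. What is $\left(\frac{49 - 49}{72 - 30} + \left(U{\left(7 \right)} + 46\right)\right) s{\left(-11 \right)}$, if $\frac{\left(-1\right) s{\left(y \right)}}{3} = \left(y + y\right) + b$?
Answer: $3243$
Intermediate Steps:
$s{\left(y \right)} = 3 - 6 y$ ($s{\left(y \right)} = - 3 \left(\left(y + y\right) - 1\right) = - 3 \left(2 y - 1\right) = - 3 \left(-1 + 2 y\right) = 3 - 6 y$)
$\left(\frac{49 - 49}{72 - 30} + \left(U{\left(7 \right)} + 46\right)\right) s{\left(-11 \right)} = \left(\frac{49 - 49}{72 - 30} + \left(\frac{7}{7} + 46\right)\right) \left(3 - -66\right) = \left(\frac{0}{42} + \left(7 \cdot \frac{1}{7} + 46\right)\right) \left(3 + 66\right) = \left(0 \cdot \frac{1}{42} + \left(1 + 46\right)\right) 69 = \left(0 + 47\right) 69 = 47 \cdot 69 = 3243$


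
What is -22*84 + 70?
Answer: -1778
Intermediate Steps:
-22*84 + 70 = -1848 + 70 = -1778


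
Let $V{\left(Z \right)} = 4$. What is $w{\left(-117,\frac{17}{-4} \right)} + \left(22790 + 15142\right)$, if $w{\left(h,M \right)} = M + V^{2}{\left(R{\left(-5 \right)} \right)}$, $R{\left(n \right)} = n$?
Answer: $\frac{151775}{4} \approx 37944.0$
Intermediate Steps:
$w{\left(h,M \right)} = 16 + M$ ($w{\left(h,M \right)} = M + 4^{2} = M + 16 = 16 + M$)
$w{\left(-117,\frac{17}{-4} \right)} + \left(22790 + 15142\right) = \left(16 + \frac{17}{-4}\right) + \left(22790 + 15142\right) = \left(16 + 17 \left(- \frac{1}{4}\right)\right) + 37932 = \left(16 - \frac{17}{4}\right) + 37932 = \frac{47}{4} + 37932 = \frac{151775}{4}$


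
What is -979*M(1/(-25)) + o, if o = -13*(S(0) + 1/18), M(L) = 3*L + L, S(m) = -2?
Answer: 81863/450 ≈ 181.92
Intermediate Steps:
M(L) = 4*L
o = 455/18 (o = -13*(-2 + 1/18) = -13*(-35/18) = 455/18 ≈ 25.278)
-979*M(1/(-25)) + o = -3916/(-25) + 455/18 = -3916*(-1)/25 + 455/18 = -979*(-4/25) + 455/18 = 3916/25 + 455/18 = 81863/450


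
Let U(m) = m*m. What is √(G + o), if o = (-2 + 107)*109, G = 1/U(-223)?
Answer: 31*√592246/223 ≈ 106.98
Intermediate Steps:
U(m) = m²
G = 1/49729 (G = 1/((-223)²) = 1/49729 ≈ 2.0109e-5)
o = 11445 (o = 105*109 = 11445)
√(G + o) = √(1/49729 + 11445) = √(569148406/49729) = 31*√592246/223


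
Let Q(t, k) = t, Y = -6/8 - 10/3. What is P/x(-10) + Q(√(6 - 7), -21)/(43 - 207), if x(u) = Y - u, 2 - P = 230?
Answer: -2736/71 - I/164 ≈ -38.535 - 0.0060976*I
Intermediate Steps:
P = -228 (P = 2 - 1*230 = 2 - 230 = -228)
Y = -49/12 (Y = -6*⅛ - 10*⅓ = -¾ - 10/3 = -49/12 ≈ -4.0833)
x(u) = -49/12 - u
P/x(-10) + Q(√(6 - 7), -21)/(43 - 207) = -228/(-49/12 - 1*(-10)) + √(6 - 7)/(43 - 207) = -228/(-49/12 + 10) + √(-1)/(-164) = -228/71/12 + I*(-1/164) = -228*12/71 - I/164 = -2736/71 - I/164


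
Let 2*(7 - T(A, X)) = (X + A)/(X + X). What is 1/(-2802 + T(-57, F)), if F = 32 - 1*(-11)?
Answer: -86/240363 ≈ -0.00035779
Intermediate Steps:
F = 43 (F = 32 + 11 = 43)
T(A, X) = 7 - (A + X)/(4*X) (T(A, X) = 7 - (X + A)/(2*(X + X)) = 7 - (A + X)/(2*(2*X)) = 7 - (A + X)*1/(2*X)/2 = 7 - (A + X)/(4*X))
1/(-2802 + T(-57, F)) = 1/(-2802 + (¼)*(-1*(-57) + 27*43)/43) = 1/(-2802 + (¼)*(1/43)*(57 + 1161)) = 1/(-2802 + (¼)*(1/43)*1218) = 1/(-2802 + 609/86) = 1/(-240363/86) = -86/240363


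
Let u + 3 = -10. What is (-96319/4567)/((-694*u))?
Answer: -96319/41203474 ≈ -0.0023376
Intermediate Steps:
u = -13 (u = -3 - 10 = -13)
(-96319/4567)/((-694*u)) = (-96319/4567)/((-694*(-13))) = -96319*1/4567/9022 = -96319/4567*1/9022 = -96319/41203474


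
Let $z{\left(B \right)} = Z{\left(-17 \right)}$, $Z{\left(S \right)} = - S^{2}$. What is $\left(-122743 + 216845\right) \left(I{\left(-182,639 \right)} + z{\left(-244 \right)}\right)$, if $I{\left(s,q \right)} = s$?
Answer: $-44322042$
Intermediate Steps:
$z{\left(B \right)} = -289$ ($z{\left(B \right)} = - \left(-17\right)^{2} = \left(-1\right) 289 = -289$)
$\left(-122743 + 216845\right) \left(I{\left(-182,639 \right)} + z{\left(-244 \right)}\right) = \left(-122743 + 216845\right) \left(-182 - 289\right) = 94102 \left(-471\right) = -44322042$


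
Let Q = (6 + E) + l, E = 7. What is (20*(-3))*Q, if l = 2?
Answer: -900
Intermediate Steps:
Q = 15 (Q = (6 + 7) + 2 = 13 + 2 = 15)
(20*(-3))*Q = (20*(-3))*15 = -60*15 = -900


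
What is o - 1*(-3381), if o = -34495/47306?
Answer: 159907091/47306 ≈ 3380.3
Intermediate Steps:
o = -34495/47306 (o = -34495*1/47306 = -34495/47306 ≈ -0.72919)
o - 1*(-3381) = -34495/47306 - 1*(-3381) = -34495/47306 + 3381 = 159907091/47306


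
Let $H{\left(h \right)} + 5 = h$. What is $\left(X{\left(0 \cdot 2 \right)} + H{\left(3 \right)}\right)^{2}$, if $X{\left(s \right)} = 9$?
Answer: $49$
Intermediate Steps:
$H{\left(h \right)} = -5 + h$
$\left(X{\left(0 \cdot 2 \right)} + H{\left(3 \right)}\right)^{2} = \left(9 + \left(-5 + 3\right)\right)^{2} = \left(9 - 2\right)^{2} = 7^{2} = 49$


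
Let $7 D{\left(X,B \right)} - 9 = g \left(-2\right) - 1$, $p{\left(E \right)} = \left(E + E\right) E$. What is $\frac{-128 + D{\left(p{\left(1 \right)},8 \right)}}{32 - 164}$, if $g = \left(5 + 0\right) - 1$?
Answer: $\frac{32}{33} \approx 0.9697$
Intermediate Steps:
$g = 4$ ($g = 5 - 1 = 4$)
$p{\left(E \right)} = 2 E^{2}$ ($p{\left(E \right)} = 2 E E = 2 E^{2}$)
$D{\left(X,B \right)} = 0$ ($D{\left(X,B \right)} = \frac{9}{7} + \frac{4 \left(-2\right) - 1}{7} = \frac{9}{7} + \frac{-8 - 1}{7} = \frac{9}{7} + \frac{1}{7} \left(-9\right) = \frac{9}{7} - \frac{9}{7} = 0$)
$\frac{-128 + D{\left(p{\left(1 \right)},8 \right)}}{32 - 164} = \frac{-128 + 0}{32 - 164} = - \frac{128}{-132} = \left(-128\right) \left(- \frac{1}{132}\right) = \frac{32}{33}$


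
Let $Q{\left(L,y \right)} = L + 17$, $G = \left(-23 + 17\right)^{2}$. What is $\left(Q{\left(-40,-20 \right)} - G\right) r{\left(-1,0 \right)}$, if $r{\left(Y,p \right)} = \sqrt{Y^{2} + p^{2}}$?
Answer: $-59$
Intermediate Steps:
$G = 36$ ($G = \left(-6\right)^{2} = 36$)
$Q{\left(L,y \right)} = 17 + L$
$\left(Q{\left(-40,-20 \right)} - G\right) r{\left(-1,0 \right)} = \left(\left(17 - 40\right) - 36\right) \sqrt{\left(-1\right)^{2} + 0^{2}} = \left(-23 - 36\right) \sqrt{1 + 0} = - 59 \sqrt{1} = \left(-59\right) 1 = -59$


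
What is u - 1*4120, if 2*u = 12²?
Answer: -4048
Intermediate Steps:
u = 72 (u = (½)*12² = (½)*144 = 72)
u - 1*4120 = 72 - 1*4120 = 72 - 4120 = -4048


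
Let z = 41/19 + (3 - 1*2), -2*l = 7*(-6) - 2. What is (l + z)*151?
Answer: 72178/19 ≈ 3798.8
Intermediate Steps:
l = 22 (l = -(7*(-6) - 2)/2 = -(-42 - 2)/2 = -½*(-44) = 22)
z = 60/19 (z = 41*(1/19) + (3 - 2) = 41/19 + 1 = 60/19 ≈ 3.1579)
(l + z)*151 = (22 + 60/19)*151 = (478/19)*151 = 72178/19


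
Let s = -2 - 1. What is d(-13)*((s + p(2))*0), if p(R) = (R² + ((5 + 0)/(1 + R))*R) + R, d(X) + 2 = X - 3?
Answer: 0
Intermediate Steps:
d(X) = -5 + X (d(X) = -2 + (X - 3) = -2 + (-3 + X) = -5 + X)
s = -3
p(R) = R + R² + 5*R/(1 + R) (p(R) = (R² + (5/(1 + R))*R) + R = (R² + 5*R/(1 + R)) + R = R + R² + 5*R/(1 + R))
d(-13)*((s + p(2))*0) = (-5 - 13)*((-3 + 2*(6 + 2² + 2*2)/(1 + 2))*0) = -18*(-3 + 2*(6 + 4 + 4)/3)*0 = -18*(-3 + 2*(⅓)*14)*0 = -18*(-3 + 28/3)*0 = -114*0 = -18*0 = 0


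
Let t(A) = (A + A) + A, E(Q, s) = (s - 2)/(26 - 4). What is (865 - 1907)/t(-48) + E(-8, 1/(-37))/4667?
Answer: 989620649/136761768 ≈ 7.2361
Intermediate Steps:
E(Q, s) = -1/11 + s/22 (E(Q, s) = (-2 + s)/22 = (-2 + s)*(1/22) = -1/11 + s/22)
t(A) = 3*A (t(A) = 2*A + A = 3*A)
(865 - 1907)/t(-48) + E(-8, 1/(-37))/4667 = (865 - 1907)/((3*(-48))) + (-1/11 + (1/22)/(-37))/4667 = -1042/(-144) + (-1/11 + (1/22)*(-1/37))*(1/4667) = -1042*(-1/144) + (-1/11 - 1/814)*(1/4667) = 521/72 - 75/814*1/4667 = 521/72 - 75/3798938 = 989620649/136761768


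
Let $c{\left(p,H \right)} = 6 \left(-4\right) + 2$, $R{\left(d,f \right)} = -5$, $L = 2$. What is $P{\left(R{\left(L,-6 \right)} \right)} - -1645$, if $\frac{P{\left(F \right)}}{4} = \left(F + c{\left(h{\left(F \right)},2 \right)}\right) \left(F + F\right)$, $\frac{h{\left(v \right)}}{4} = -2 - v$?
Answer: $2725$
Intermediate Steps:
$h{\left(v \right)} = -8 - 4 v$ ($h{\left(v \right)} = 4 \left(-2 - v\right) = -8 - 4 v$)
$c{\left(p,H \right)} = -22$ ($c{\left(p,H \right)} = -24 + 2 = -22$)
$P{\left(F \right)} = 8 F \left(-22 + F\right)$ ($P{\left(F \right)} = 4 \left(F - 22\right) \left(F + F\right) = 4 \left(-22 + F\right) 2 F = 4 \cdot 2 F \left(-22 + F\right) = 8 F \left(-22 + F\right)$)
$P{\left(R{\left(L,-6 \right)} \right)} - -1645 = 8 \left(-5\right) \left(-22 - 5\right) - -1645 = 8 \left(-5\right) \left(-27\right) + 1645 = 1080 + 1645 = 2725$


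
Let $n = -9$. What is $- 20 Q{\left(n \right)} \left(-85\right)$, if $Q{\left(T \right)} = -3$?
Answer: $-5100$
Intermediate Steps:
$- 20 Q{\left(n \right)} \left(-85\right) = \left(-20\right) \left(-3\right) \left(-85\right) = 60 \left(-85\right) = -5100$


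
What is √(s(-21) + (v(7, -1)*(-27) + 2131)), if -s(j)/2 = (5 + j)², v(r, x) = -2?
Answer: √1673 ≈ 40.902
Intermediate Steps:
s(j) = -2*(5 + j)²
√(s(-21) + (v(7, -1)*(-27) + 2131)) = √(-2*(5 - 21)² + (-2*(-27) + 2131)) = √(-2*(-16)² + (54 + 2131)) = √(-2*256 + 2185) = √(-512 + 2185) = √1673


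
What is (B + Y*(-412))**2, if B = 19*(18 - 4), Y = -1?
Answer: 459684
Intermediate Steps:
B = 266 (B = 19*14 = 266)
(B + Y*(-412))**2 = (266 - 1*(-412))**2 = (266 + 412)**2 = 678**2 = 459684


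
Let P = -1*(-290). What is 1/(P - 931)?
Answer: -1/641 ≈ -0.0015601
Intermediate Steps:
P = 290
1/(P - 931) = 1/(290 - 931) = 1/(-641) = -1/641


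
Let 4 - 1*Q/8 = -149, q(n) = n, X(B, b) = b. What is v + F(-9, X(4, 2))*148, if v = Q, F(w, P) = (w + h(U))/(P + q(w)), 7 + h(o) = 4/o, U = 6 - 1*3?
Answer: 32216/21 ≈ 1534.1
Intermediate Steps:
U = 3 (U = 6 - 3 = 3)
h(o) = -7 + 4/o
F(w, P) = (-17/3 + w)/(P + w) (F(w, P) = (w + (-7 + 4/3))/(P + w) = (w - 17/3)/(P + w) = (-17/3 + w)/(P + w))
Q = 1224 (Q = 32 - 8*(-149) = 32 + 1192 = 1224)
v = 1224
v + F(-9, X(4, 2))*148 = 1224 + ((-17/3 - 9)/(2 - 9))*148 = 1224 + (-44/3/(-7))*148 = 1224 - ⅐*(-44/3)*148 = 1224 + (44/21)*148 = 1224 + 6512/21 = 32216/21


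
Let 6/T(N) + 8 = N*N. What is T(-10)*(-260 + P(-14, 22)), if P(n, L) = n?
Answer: -411/23 ≈ -17.870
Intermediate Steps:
T(N) = 6/(-8 + N²) (T(N) = 6/(-8 + N*N) = 6/(-8 + N²))
T(-10)*(-260 + P(-14, 22)) = (6/(-8 + (-10)²))*(-260 - 14) = (6/(-8 + 100))*(-274) = (6/92)*(-274) = (6*(1/92))*(-274) = (3/46)*(-274) = -411/23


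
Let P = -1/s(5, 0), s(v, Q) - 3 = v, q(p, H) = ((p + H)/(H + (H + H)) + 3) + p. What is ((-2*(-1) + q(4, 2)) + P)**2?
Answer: 6241/64 ≈ 97.516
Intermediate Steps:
q(p, H) = 3 + p + (H + p)/(3*H) (q(p, H) = ((H + p)/(H + 2*H) + 3) + p = ((H + p)/((3*H)) + 3) + p = ((H + p)*(1/(3*H)) + 3) + p = ((H + p)/(3*H) + 3) + p = (3 + (H + p)/(3*H)) + p = 3 + p + (H + p)/(3*H))
s(v, Q) = 3 + v
P = -1/8 (P = -1/(3 + 5) = -1/8 ≈ -0.12500)
((-2*(-1) + q(4, 2)) + P)**2 = ((-2*(-1) + (10/3 + 4 + (1/3)*4/2)) - 1/8)**2 = ((2 + (10/3 + 4 + (1/3)*4*(1/2))) - 1/8)**2 = ((2 + (10/3 + 4 + 2/3)) - 1/8)**2 = ((2 + 8) - 1/8)**2 = (10 - 1/8)**2 = (79/8)**2 = 6241/64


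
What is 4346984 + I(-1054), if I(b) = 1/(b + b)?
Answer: 9163442271/2108 ≈ 4.3470e+6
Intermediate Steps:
I(b) = 1/(2*b)
4346984 + I(-1054) = 4346984 + (1/2)/(-1054) = 4346984 + (1/2)*(-1/1054) = 4346984 - 1/2108 = 9163442271/2108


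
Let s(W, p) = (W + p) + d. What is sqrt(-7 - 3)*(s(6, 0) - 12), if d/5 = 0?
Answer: -6*I*sqrt(10) ≈ -18.974*I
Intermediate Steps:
d = 0 (d = 5*0 = 0)
s(W, p) = W + p (s(W, p) = (W + p) + 0 = W + p)
sqrt(-7 - 3)*(s(6, 0) - 12) = sqrt(-7 - 3)*((6 + 0) - 12) = sqrt(-10)*(6 - 12) = (I*sqrt(10))*(-6) = -6*I*sqrt(10)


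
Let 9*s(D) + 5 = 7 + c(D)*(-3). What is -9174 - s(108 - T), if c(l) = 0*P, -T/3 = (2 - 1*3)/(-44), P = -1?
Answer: -82568/9 ≈ -9174.2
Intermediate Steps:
T = -3/44 (T = -3*(2 - 1*3)/(-44) = -3*(2 - 3)*(-1)/44 = -(-3)*(-1)/44 = -3*1/44 = -3/44 ≈ -0.068182)
c(l) = 0 (c(l) = 0*(-1) = 0)
s(D) = 2/9 (s(D) = -5/9 + (7 + 0*(-3))/9 = -5/9 + (7 + 0)/9 = -5/9 + (⅑)*7 = -5/9 + 7/9 = 2/9)
-9174 - s(108 - T) = -9174 - 1*2/9 = -9174 - 2/9 = -82568/9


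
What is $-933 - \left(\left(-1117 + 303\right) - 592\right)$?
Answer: $473$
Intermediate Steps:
$-933 - \left(\left(-1117 + 303\right) - 592\right) = -933 - \left(-814 - 592\right) = -933 - -1406 = -933 + 1406 = 473$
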